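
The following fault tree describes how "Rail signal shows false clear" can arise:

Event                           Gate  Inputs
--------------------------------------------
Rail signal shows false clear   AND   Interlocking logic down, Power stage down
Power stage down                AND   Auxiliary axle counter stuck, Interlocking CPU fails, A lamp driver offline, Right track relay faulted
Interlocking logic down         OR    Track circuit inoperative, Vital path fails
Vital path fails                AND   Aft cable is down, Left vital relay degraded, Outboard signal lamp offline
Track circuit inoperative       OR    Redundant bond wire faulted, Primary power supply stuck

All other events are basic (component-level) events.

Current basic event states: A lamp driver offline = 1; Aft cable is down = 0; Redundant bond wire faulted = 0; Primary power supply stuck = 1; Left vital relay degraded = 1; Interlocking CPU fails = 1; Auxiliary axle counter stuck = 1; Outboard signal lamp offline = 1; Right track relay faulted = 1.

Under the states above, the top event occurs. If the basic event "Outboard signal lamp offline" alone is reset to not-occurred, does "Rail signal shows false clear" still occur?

Yes

Counterfactual: set "Outboard signal lamp offline" to not occurred.
Track circuit inoperative [OR]: Redundant bond wire faulted=not, Primary power supply stuck=occurs → at least one input occurs → occurs.
Vital path fails [AND]: Aft cable is down=not, Left vital relay degraded=occurs, Outboard signal lamp offline=not → not all inputs occur → does not occur.
Interlocking logic down [OR]: Track circuit inoperative=occurs, Vital path fails=not → at least one input occurs → occurs.
Power stage down [AND]: Auxiliary axle counter stuck=occurs, Interlocking CPU fails=occurs, A lamp driver offline=occurs, Right track relay faulted=occurs → all inputs occur → occurs.
Rail signal shows false clear [AND]: Interlocking logic down=occurs, Power stage down=occurs → all inputs occur → occurs.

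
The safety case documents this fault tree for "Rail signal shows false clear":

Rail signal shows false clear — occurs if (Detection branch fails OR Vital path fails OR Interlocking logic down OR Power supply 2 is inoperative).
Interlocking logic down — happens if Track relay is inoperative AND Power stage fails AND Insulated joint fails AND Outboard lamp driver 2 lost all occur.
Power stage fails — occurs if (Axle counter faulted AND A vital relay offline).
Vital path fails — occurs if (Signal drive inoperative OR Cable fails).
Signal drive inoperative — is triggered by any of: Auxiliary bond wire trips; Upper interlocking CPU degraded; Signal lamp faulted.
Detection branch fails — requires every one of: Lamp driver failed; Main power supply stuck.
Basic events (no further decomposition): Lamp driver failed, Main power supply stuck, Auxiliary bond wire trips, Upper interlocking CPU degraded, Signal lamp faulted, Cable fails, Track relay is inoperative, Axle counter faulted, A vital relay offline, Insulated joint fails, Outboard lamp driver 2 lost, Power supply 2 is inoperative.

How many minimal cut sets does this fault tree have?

Detection branch fails [AND]: one cut set from each child combined → 1 × 1 = 1 cut set(s).
Signal drive inoperative [OR]: union of children's cut sets → 3 cut set(s).
Vital path fails [OR]: union of children's cut sets → 4 cut set(s).
Power stage fails [AND]: one cut set from each child combined → 1 × 1 = 1 cut set(s).
Interlocking logic down [AND]: one cut set from each child combined → 1 × 1 × 1 × 1 = 1 cut set(s).
Rail signal shows false clear [OR]: union of children's cut sets → 7 cut set(s).
Minimal cut sets: {Lamp driver failed, Main power supply stuck}; {Auxiliary bond wire trips}; {Upper interlocking CPU degraded}; {Signal lamp faulted}; {Cable fails}; {A vital relay offline, Axle counter faulted, Insulated joint fails, Outboard lamp driver 2 lost, Track relay is inoperative}; {Power supply 2 is inoperative}.

7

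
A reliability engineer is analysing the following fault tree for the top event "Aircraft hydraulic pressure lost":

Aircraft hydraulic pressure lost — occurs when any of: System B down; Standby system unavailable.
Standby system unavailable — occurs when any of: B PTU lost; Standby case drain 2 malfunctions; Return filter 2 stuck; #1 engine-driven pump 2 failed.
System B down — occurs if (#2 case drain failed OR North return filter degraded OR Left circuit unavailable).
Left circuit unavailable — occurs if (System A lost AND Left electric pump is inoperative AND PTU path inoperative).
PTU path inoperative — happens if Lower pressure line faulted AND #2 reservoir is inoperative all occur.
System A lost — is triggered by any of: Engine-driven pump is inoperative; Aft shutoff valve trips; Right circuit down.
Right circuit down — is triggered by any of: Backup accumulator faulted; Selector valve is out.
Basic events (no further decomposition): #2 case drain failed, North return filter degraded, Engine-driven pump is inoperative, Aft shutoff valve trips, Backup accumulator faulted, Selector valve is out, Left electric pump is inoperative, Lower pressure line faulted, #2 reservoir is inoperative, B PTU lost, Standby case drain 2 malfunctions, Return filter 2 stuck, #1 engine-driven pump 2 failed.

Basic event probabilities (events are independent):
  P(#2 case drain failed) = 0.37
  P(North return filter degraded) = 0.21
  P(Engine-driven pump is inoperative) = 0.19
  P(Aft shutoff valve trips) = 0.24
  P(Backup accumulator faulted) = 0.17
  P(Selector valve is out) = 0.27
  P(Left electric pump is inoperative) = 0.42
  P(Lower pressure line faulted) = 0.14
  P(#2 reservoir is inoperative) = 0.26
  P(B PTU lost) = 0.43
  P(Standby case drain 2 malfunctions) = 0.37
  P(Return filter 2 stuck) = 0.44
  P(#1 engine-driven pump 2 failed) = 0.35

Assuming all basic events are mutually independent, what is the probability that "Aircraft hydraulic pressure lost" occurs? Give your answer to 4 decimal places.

0.9356

P(Right circuit down) [OR] = 1 − (1−0.17) × (1−0.27) = 0.394100
P(System A lost) [OR] = 1 − (1−0.19) × (1−0.24) × (1−0.394100) = 0.627008
P(PTU path inoperative) [AND] = 0.14 × 0.26 = 0.036400
P(Left circuit unavailable) [AND] = 0.627008 × 0.42 × 0.036400 = 0.009586
P(System B down) [OR] = 1 − (1−0.37) × (1−0.21) × (1−0.009586) = 0.507071
P(Standby system unavailable) [OR] = 1 − (1−0.43) × (1−0.37) × (1−0.44) × (1−0.35) = 0.869288
P(Aircraft hydraulic pressure lost) [OR] = 1 − (1−0.507071) × (1−0.869288) = 0.935568
Rounded to 4 decimal places: P(Aircraft hydraulic pressure lost) ≈ 0.9356.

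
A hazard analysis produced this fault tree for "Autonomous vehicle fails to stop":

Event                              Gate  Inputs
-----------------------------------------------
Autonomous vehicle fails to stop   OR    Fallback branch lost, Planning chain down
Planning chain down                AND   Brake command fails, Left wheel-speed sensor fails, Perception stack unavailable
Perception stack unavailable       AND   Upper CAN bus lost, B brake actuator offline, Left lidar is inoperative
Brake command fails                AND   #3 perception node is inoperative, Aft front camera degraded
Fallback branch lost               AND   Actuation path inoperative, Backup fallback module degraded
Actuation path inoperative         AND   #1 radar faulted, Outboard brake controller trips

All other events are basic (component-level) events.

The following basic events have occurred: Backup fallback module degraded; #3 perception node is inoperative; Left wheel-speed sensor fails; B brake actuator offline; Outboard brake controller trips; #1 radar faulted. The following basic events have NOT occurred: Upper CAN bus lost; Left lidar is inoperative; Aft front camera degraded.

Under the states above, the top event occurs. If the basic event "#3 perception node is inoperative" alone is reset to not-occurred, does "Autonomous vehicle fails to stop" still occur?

Yes

Counterfactual: set "#3 perception node is inoperative" to not occurred.
Actuation path inoperative [AND]: #1 radar faulted=occurs, Outboard brake controller trips=occurs → all inputs occur → occurs.
Fallback branch lost [AND]: Actuation path inoperative=occurs, Backup fallback module degraded=occurs → all inputs occur → occurs.
Brake command fails [AND]: #3 perception node is inoperative=not, Aft front camera degraded=not → not all inputs occur → does not occur.
Perception stack unavailable [AND]: Upper CAN bus lost=not, B brake actuator offline=occurs, Left lidar is inoperative=not → not all inputs occur → does not occur.
Planning chain down [AND]: Brake command fails=not, Left wheel-speed sensor fails=occurs, Perception stack unavailable=not → not all inputs occur → does not occur.
Autonomous vehicle fails to stop [OR]: Fallback branch lost=occurs, Planning chain down=not → at least one input occurs → occurs.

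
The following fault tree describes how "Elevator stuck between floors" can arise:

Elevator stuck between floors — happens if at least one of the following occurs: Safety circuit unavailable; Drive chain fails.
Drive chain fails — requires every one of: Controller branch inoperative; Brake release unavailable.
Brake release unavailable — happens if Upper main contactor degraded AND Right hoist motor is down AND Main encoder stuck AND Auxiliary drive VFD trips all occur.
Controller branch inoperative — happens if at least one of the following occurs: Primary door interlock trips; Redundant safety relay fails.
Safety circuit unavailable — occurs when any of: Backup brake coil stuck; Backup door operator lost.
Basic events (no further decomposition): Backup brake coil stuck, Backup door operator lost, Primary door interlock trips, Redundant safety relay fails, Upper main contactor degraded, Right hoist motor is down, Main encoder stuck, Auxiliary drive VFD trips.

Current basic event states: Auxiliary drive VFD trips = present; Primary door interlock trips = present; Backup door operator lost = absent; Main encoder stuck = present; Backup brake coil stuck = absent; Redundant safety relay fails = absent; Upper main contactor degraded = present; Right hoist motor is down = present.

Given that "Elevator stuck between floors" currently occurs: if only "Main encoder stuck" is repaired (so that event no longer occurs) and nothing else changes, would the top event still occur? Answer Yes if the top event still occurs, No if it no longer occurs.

No

Counterfactual: set "Main encoder stuck" to not occurred.
Safety circuit unavailable [OR]: Backup brake coil stuck=not, Backup door operator lost=not → no input occurs → does not occur.
Controller branch inoperative [OR]: Primary door interlock trips=occurs, Redundant safety relay fails=not → at least one input occurs → occurs.
Brake release unavailable [AND]: Upper main contactor degraded=occurs, Right hoist motor is down=occurs, Main encoder stuck=not, Auxiliary drive VFD trips=occurs → not all inputs occur → does not occur.
Drive chain fails [AND]: Controller branch inoperative=occurs, Brake release unavailable=not → not all inputs occur → does not occur.
Elevator stuck between floors [OR]: Safety circuit unavailable=not, Drive chain fails=not → no input occurs → does not occur.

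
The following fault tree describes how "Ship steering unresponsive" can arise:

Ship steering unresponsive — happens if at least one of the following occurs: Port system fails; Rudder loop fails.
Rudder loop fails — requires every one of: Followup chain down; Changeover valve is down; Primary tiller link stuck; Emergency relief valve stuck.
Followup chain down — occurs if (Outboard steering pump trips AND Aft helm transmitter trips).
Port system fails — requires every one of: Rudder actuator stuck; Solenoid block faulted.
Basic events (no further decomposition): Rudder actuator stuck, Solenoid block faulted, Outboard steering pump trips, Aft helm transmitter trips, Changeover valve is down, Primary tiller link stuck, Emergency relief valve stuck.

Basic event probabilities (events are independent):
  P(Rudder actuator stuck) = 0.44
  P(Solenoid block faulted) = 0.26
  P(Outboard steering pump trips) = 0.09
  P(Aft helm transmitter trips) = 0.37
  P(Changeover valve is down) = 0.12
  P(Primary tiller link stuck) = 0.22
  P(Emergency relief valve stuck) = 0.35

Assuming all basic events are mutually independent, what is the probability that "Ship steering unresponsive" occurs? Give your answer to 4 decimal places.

0.1147

P(Port system fails) [AND] = 0.44 × 0.26 = 0.114400
P(Followup chain down) [AND] = 0.09 × 0.37 = 0.033300
P(Rudder loop fails) [AND] = 0.033300 × 0.12 × 0.22 × 0.35 = 0.000308
P(Ship steering unresponsive) [OR] = 1 − (1−0.114400) × (1−0.000308) = 0.114673
Rounded to 4 decimal places: P(Ship steering unresponsive) ≈ 0.1147.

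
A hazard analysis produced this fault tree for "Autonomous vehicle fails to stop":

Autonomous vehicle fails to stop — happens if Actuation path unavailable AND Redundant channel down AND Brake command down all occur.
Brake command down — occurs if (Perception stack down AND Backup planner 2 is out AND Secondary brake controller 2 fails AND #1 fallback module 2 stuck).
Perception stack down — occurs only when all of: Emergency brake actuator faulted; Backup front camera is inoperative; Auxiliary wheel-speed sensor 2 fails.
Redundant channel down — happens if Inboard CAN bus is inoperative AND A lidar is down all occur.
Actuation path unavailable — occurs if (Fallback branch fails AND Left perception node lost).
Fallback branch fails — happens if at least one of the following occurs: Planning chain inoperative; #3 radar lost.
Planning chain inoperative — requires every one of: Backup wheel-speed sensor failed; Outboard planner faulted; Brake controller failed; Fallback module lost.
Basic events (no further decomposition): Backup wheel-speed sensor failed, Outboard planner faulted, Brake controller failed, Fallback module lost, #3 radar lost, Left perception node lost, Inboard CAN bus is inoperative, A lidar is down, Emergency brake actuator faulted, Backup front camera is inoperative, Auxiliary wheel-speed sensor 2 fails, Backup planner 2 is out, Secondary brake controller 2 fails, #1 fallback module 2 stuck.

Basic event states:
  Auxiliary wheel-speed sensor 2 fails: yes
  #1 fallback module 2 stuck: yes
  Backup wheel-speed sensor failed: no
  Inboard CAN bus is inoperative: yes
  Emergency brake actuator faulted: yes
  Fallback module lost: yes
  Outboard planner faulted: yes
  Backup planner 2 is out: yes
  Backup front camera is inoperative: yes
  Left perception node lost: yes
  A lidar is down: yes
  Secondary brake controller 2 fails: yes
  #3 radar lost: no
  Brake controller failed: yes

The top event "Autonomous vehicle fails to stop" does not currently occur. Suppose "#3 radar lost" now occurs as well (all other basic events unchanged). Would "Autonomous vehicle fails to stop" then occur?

Yes

Counterfactual: set "#3 radar lost" to occurred.
Planning chain inoperative [AND]: Backup wheel-speed sensor failed=not, Outboard planner faulted=occurs, Brake controller failed=occurs, Fallback module lost=occurs → not all inputs occur → does not occur.
Fallback branch fails [OR]: Planning chain inoperative=not, #3 radar lost=occurs → at least one input occurs → occurs.
Actuation path unavailable [AND]: Fallback branch fails=occurs, Left perception node lost=occurs → all inputs occur → occurs.
Redundant channel down [AND]: Inboard CAN bus is inoperative=occurs, A lidar is down=occurs → all inputs occur → occurs.
Perception stack down [AND]: Emergency brake actuator faulted=occurs, Backup front camera is inoperative=occurs, Auxiliary wheel-speed sensor 2 fails=occurs → all inputs occur → occurs.
Brake command down [AND]: Perception stack down=occurs, Backup planner 2 is out=occurs, Secondary brake controller 2 fails=occurs, #1 fallback module 2 stuck=occurs → all inputs occur → occurs.
Autonomous vehicle fails to stop [AND]: Actuation path unavailable=occurs, Redundant channel down=occurs, Brake command down=occurs → all inputs occur → occurs.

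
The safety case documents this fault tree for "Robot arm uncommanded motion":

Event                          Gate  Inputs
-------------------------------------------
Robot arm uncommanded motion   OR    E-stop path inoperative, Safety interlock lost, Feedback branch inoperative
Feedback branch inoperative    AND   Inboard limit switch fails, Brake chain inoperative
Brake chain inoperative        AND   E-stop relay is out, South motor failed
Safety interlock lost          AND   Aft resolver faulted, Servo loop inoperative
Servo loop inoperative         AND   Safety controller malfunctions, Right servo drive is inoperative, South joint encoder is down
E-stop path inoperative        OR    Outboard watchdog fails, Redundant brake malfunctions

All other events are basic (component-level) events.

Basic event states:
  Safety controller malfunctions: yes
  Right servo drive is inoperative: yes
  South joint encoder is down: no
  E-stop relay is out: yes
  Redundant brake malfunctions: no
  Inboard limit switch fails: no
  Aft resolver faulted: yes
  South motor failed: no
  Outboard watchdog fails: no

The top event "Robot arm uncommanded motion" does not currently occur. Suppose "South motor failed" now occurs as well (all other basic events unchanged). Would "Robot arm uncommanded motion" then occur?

No

Counterfactual: set "South motor failed" to occurred.
E-stop path inoperative [OR]: Outboard watchdog fails=not, Redundant brake malfunctions=not → no input occurs → does not occur.
Servo loop inoperative [AND]: Safety controller malfunctions=occurs, Right servo drive is inoperative=occurs, South joint encoder is down=not → not all inputs occur → does not occur.
Safety interlock lost [AND]: Aft resolver faulted=occurs, Servo loop inoperative=not → not all inputs occur → does not occur.
Brake chain inoperative [AND]: E-stop relay is out=occurs, South motor failed=occurs → all inputs occur → occurs.
Feedback branch inoperative [AND]: Inboard limit switch fails=not, Brake chain inoperative=occurs → not all inputs occur → does not occur.
Robot arm uncommanded motion [OR]: E-stop path inoperative=not, Safety interlock lost=not, Feedback branch inoperative=not → no input occurs → does not occur.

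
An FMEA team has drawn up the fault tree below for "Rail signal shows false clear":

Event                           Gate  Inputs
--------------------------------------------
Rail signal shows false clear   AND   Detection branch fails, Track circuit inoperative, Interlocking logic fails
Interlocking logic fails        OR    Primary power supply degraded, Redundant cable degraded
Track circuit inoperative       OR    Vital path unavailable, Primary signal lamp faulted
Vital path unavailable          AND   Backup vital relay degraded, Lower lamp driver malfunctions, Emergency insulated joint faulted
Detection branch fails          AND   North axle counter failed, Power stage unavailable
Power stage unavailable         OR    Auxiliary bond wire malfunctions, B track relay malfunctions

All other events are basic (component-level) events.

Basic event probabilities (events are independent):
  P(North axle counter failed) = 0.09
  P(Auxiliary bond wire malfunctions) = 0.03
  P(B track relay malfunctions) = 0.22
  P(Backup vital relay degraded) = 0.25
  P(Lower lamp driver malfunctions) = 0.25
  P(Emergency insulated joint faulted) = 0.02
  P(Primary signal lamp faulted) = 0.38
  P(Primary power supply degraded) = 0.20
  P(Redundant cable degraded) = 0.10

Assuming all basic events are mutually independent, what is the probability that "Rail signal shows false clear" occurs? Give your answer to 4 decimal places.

P(Power stage unavailable) [OR] = 1 − (1−0.03) × (1−0.22) = 0.243400
P(Detection branch fails) [AND] = 0.09 × 0.243400 = 0.021906
P(Vital path unavailable) [AND] = 0.25 × 0.25 × 0.02 = 0.001250
P(Track circuit inoperative) [OR] = 1 − (1−0.001250) × (1−0.38) = 0.380775
P(Interlocking logic fails) [OR] = 1 − (1−0.20) × (1−0.10) = 0.280000
P(Rail signal shows false clear) [AND] = 0.021906 × 0.380775 × 0.280000 = 0.002336
Rounded to 4 decimal places: P(Rail signal shows false clear) ≈ 0.0023.

0.0023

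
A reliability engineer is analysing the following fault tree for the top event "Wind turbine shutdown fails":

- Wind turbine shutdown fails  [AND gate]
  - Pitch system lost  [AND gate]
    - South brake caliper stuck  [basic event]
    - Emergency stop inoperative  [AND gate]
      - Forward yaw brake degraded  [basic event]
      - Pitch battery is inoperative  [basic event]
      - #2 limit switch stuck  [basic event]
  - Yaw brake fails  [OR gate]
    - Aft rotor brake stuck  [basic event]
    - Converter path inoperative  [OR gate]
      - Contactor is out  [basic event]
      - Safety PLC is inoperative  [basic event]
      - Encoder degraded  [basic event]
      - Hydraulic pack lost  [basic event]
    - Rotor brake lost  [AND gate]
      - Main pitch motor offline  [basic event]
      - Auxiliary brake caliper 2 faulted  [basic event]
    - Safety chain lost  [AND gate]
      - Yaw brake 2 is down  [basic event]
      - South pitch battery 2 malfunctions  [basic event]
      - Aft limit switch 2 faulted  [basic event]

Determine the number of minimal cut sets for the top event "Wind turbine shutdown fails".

7

Emergency stop inoperative [AND]: one cut set from each child combined → 1 × 1 × 1 = 1 cut set(s).
Pitch system lost [AND]: one cut set from each child combined → 1 × 1 = 1 cut set(s).
Converter path inoperative [OR]: union of children's cut sets → 4 cut set(s).
Rotor brake lost [AND]: one cut set from each child combined → 1 × 1 = 1 cut set(s).
Safety chain lost [AND]: one cut set from each child combined → 1 × 1 × 1 = 1 cut set(s).
Yaw brake fails [OR]: union of children's cut sets → 7 cut set(s).
Wind turbine shutdown fails [AND]: one cut set from each child combined → 1 × 7 = 7 cut set(s).
Minimal cut sets: {#2 limit switch stuck, Aft rotor brake stuck, Forward yaw brake degraded, Pitch battery is inoperative, South brake caliper stuck}; {#2 limit switch stuck, Contactor is out, Forward yaw brake degraded, Pitch battery is inoperative, South brake caliper stuck}; {#2 limit switch stuck, Forward yaw brake degraded, Pitch battery is inoperative, Safety PLC is inoperative, South brake caliper stuck}; {#2 limit switch stuck, Encoder degraded, Forward yaw brake degraded, Pitch battery is inoperative, South brake caliper stuck}; {#2 limit switch stuck, Forward yaw brake degraded, Hydraulic pack lost, Pitch battery is inoperative, South brake caliper stuck}; {#2 limit switch stuck, Auxiliary brake caliper 2 faulted, Forward yaw brake degraded, Main pitch motor offline, Pitch battery is inoperative, South brake caliper stuck}; {#2 limit switch stuck, Aft limit switch 2 faulted, Forward yaw brake degraded, Pitch battery is inoperative, South brake caliper stuck, South pitch battery 2 malfunctions, Yaw brake 2 is down}.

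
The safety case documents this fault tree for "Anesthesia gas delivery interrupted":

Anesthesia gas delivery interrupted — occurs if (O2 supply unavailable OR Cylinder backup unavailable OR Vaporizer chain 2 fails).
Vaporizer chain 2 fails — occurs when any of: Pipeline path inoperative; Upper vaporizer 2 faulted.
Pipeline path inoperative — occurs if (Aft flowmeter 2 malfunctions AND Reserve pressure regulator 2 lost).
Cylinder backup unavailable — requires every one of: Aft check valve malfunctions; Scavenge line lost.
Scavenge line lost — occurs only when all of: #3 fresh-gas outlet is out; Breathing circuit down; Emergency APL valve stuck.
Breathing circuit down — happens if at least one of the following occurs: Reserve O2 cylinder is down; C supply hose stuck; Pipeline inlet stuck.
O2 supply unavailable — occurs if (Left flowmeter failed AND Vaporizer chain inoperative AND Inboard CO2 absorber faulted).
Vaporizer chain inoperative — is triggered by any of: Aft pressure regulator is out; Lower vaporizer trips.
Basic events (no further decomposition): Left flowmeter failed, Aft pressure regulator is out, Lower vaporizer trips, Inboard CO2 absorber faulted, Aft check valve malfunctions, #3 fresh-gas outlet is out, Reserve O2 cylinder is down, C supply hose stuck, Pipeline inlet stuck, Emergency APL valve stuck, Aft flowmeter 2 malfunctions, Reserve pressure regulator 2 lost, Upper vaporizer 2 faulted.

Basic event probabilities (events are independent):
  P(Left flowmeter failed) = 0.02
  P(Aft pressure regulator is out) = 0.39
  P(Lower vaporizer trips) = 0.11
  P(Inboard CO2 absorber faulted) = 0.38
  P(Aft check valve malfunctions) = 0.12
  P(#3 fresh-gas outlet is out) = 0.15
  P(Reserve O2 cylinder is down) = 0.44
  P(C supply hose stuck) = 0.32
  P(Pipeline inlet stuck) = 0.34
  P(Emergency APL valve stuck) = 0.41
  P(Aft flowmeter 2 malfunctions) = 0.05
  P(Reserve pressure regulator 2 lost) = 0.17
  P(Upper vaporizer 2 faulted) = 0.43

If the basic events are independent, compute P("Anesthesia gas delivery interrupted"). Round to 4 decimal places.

0.4399

P(Vaporizer chain inoperative) [OR] = 1 − (1−0.39) × (1−0.11) = 0.457100
P(O2 supply unavailable) [AND] = 0.02 × 0.457100 × 0.38 = 0.003474
P(Breathing circuit down) [OR] = 1 − (1−0.44) × (1−0.32) × (1−0.34) = 0.748672
P(Scavenge line lost) [AND] = 0.15 × 0.748672 × 0.41 = 0.046043
P(Cylinder backup unavailable) [AND] = 0.12 × 0.046043 = 0.005525
P(Pipeline path inoperative) [AND] = 0.05 × 0.17 = 0.008500
P(Vaporizer chain 2 fails) [OR] = 1 − (1−0.008500) × (1−0.43) = 0.434845
P(Anesthesia gas delivery interrupted) [OR] = 1 − (1−0.003474) × (1−0.005525) × (1−0.434845) = 0.439920
Rounded to 4 decimal places: P(Anesthesia gas delivery interrupted) ≈ 0.4399.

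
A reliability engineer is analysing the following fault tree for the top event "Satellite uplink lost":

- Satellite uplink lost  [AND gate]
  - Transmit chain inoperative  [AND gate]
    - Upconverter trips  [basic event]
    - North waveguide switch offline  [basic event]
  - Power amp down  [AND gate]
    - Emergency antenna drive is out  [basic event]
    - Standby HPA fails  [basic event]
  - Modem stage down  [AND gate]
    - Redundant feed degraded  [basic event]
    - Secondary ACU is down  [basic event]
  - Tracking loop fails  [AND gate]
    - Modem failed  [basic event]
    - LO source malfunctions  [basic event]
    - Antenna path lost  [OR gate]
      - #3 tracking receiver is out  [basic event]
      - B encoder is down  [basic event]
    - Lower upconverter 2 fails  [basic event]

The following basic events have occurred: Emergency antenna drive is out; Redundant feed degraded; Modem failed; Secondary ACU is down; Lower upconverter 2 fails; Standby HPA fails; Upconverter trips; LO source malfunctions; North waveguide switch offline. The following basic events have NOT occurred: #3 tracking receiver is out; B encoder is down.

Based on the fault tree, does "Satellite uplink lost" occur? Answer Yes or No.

Transmit chain inoperative [AND]: Upconverter trips=occurs, North waveguide switch offline=occurs → all inputs occur → occurs.
Power amp down [AND]: Emergency antenna drive is out=occurs, Standby HPA fails=occurs → all inputs occur → occurs.
Modem stage down [AND]: Redundant feed degraded=occurs, Secondary ACU is down=occurs → all inputs occur → occurs.
Antenna path lost [OR]: #3 tracking receiver is out=not, B encoder is down=not → no input occurs → does not occur.
Tracking loop fails [AND]: Modem failed=occurs, LO source malfunctions=occurs, Antenna path lost=not, Lower upconverter 2 fails=occurs → not all inputs occur → does not occur.
Satellite uplink lost [AND]: Transmit chain inoperative=occurs, Power amp down=occurs, Modem stage down=occurs, Tracking loop fails=not → not all inputs occur → does not occur.

No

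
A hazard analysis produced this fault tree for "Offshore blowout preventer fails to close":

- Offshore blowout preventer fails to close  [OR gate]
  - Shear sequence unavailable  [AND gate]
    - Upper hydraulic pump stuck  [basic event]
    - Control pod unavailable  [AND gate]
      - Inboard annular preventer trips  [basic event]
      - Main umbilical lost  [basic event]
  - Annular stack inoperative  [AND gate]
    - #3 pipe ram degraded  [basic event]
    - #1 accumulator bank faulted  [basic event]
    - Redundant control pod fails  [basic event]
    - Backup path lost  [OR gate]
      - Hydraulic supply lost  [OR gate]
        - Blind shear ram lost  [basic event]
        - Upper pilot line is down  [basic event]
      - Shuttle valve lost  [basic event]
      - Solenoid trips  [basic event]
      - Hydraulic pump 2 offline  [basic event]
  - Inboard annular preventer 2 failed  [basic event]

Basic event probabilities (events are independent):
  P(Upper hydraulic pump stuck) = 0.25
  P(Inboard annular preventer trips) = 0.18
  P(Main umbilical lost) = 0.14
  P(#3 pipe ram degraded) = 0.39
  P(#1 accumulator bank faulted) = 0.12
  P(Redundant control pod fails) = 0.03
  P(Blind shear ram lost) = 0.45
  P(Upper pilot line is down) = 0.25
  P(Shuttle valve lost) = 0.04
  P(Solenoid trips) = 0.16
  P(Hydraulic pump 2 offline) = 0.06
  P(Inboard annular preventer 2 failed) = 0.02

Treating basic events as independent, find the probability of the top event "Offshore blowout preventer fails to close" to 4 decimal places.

P(Control pod unavailable) [AND] = 0.18 × 0.14 = 0.025200
P(Shear sequence unavailable) [AND] = 0.25 × 0.025200 = 0.006300
P(Hydraulic supply lost) [OR] = 1 − (1−0.45) × (1−0.25) = 0.587500
P(Backup path lost) [OR] = 1 − (1−0.587500) × (1−0.04) × (1−0.16) × (1−0.06) = 0.687318
P(Annular stack inoperative) [AND] = 0.39 × 0.12 × 0.03 × 0.687318 = 0.000965
P(Offshore blowout preventer fails to close) [OR] = 1 − (1−0.006300) × (1−0.000965) × (1−0.02) = 0.027114
Rounded to 4 decimal places: P(Offshore blowout preventer fails to close) ≈ 0.0271.

0.0271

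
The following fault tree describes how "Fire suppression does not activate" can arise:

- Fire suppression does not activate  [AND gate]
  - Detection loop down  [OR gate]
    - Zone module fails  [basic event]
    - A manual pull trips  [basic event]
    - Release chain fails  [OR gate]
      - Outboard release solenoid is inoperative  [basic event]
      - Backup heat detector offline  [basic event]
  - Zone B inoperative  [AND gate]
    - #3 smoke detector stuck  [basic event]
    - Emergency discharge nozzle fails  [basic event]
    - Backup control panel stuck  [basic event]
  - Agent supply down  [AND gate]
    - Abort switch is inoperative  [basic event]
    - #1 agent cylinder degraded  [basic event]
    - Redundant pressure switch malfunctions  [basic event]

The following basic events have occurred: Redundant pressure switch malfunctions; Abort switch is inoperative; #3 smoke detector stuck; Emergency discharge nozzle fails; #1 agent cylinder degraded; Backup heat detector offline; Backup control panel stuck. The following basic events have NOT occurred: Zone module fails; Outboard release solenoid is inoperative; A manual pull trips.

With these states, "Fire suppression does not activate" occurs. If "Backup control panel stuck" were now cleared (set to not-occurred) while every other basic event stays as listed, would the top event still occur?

No

Counterfactual: set "Backup control panel stuck" to not occurred.
Release chain fails [OR]: Outboard release solenoid is inoperative=not, Backup heat detector offline=occurs → at least one input occurs → occurs.
Detection loop down [OR]: Zone module fails=not, A manual pull trips=not, Release chain fails=occurs → at least one input occurs → occurs.
Zone B inoperative [AND]: #3 smoke detector stuck=occurs, Emergency discharge nozzle fails=occurs, Backup control panel stuck=not → not all inputs occur → does not occur.
Agent supply down [AND]: Abort switch is inoperative=occurs, #1 agent cylinder degraded=occurs, Redundant pressure switch malfunctions=occurs → all inputs occur → occurs.
Fire suppression does not activate [AND]: Detection loop down=occurs, Zone B inoperative=not, Agent supply down=occurs → not all inputs occur → does not occur.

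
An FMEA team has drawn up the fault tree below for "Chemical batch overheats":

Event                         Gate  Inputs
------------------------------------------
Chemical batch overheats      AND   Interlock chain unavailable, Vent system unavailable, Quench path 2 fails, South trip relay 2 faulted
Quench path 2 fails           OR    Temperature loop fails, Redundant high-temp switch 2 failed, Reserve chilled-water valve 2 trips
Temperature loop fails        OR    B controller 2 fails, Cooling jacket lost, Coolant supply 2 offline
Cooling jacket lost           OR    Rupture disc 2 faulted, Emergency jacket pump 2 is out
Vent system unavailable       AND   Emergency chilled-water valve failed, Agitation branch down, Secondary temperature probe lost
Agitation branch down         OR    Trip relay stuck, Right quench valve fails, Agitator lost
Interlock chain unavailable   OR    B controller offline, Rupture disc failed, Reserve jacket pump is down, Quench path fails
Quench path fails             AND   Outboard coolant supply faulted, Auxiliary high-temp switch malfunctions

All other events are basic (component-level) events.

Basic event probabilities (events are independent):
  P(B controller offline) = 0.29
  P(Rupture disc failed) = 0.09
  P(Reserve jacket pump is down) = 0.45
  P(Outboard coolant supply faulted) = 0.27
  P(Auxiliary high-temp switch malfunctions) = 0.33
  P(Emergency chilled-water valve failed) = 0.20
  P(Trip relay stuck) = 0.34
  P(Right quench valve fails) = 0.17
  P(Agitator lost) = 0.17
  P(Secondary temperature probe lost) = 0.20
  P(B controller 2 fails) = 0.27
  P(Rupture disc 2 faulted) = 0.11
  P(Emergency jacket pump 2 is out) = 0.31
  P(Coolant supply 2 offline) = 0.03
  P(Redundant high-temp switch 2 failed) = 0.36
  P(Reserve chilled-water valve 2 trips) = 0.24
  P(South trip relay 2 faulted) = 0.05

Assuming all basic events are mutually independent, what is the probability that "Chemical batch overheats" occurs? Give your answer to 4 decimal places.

P(Quench path fails) [AND] = 0.27 × 0.33 = 0.089100
P(Interlock chain unavailable) [OR] = 1 − (1−0.29) × (1−0.09) × (1−0.45) × (1−0.089100) = 0.676307
P(Agitation branch down) [OR] = 1 − (1−0.34) × (1−0.17) × (1−0.17) = 0.545326
P(Vent system unavailable) [AND] = 0.20 × 0.545326 × 0.20 = 0.021813
P(Cooling jacket lost) [OR] = 1 − (1−0.11) × (1−0.31) = 0.385900
P(Temperature loop fails) [OR] = 1 − (1−0.27) × (1−0.385900) × (1−0.03) = 0.565156
P(Quench path 2 fails) [OR] = 1 − (1−0.565156) × (1−0.36) × (1−0.24) = 0.788492
P(Chemical batch overheats) [AND] = 0.676307 × 0.021813 × 0.788492 × 0.05 = 0.000582
Rounded to 4 decimal places: P(Chemical batch overheats) ≈ 0.0006.

0.0006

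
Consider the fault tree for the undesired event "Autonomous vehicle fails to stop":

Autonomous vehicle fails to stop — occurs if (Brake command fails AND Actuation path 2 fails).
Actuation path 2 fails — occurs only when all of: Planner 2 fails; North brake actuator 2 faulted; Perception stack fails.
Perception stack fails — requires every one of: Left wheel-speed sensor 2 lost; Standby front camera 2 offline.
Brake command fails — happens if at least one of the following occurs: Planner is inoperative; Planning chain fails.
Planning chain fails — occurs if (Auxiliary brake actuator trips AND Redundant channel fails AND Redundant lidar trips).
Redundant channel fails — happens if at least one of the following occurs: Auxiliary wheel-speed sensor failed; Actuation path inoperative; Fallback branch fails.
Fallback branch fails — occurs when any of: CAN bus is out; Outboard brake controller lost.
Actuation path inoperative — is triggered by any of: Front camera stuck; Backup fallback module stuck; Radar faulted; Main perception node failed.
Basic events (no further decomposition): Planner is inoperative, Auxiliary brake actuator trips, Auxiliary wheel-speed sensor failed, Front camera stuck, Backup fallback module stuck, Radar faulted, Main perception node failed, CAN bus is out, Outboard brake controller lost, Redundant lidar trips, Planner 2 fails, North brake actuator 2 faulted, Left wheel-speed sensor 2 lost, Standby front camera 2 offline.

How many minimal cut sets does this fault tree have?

Actuation path inoperative [OR]: union of children's cut sets → 4 cut set(s).
Fallback branch fails [OR]: union of children's cut sets → 2 cut set(s).
Redundant channel fails [OR]: union of children's cut sets → 7 cut set(s).
Planning chain fails [AND]: one cut set from each child combined → 1 × 7 × 1 = 7 cut set(s).
Brake command fails [OR]: union of children's cut sets → 8 cut set(s).
Perception stack fails [AND]: one cut set from each child combined → 1 × 1 = 1 cut set(s).
Actuation path 2 fails [AND]: one cut set from each child combined → 1 × 1 × 1 = 1 cut set(s).
Autonomous vehicle fails to stop [AND]: one cut set from each child combined → 8 × 1 = 8 cut set(s).
Minimal cut sets: {Left wheel-speed sensor 2 lost, North brake actuator 2 faulted, Planner 2 fails, Planner is inoperative, Standby front camera 2 offline}; {Auxiliary brake actuator trips, Auxiliary wheel-speed sensor failed, Left wheel-speed sensor 2 lost, North brake actuator 2 faulted, Planner 2 fails, Redundant lidar trips, Standby front camera 2 offline}; {Auxiliary brake actuator trips, Front camera stuck, Left wheel-speed sensor 2 lost, North brake actuator 2 faulted, Planner 2 fails, Redundant lidar trips, Standby front camera 2 offline}; {Auxiliary brake actuator trips, Backup fallback module stuck, Left wheel-speed sensor 2 lost, North brake actuator 2 faulted, Planner 2 fails, Redundant lidar trips, Standby front camera 2 offline}; {Auxiliary brake actuator trips, Left wheel-speed sensor 2 lost, North brake actuator 2 faulted, Planner 2 fails, Radar faulted, Redundant lidar trips, Standby front camera 2 offline}; {Auxiliary brake actuator trips, Left wheel-speed sensor 2 lost, Main perception node failed, North brake actuator 2 faulted, Planner 2 fails, Redundant lidar trips, Standby front camera 2 offline}; {Auxiliary brake actuator trips, CAN bus is out, Left wheel-speed sensor 2 lost, North brake actuator 2 faulted, Planner 2 fails, Redundant lidar trips, Standby front camera 2 offline}; {Auxiliary brake actuator trips, Left wheel-speed sensor 2 lost, North brake actuator 2 faulted, Outboard brake controller lost, Planner 2 fails, Redundant lidar trips, Standby front camera 2 offline}.

8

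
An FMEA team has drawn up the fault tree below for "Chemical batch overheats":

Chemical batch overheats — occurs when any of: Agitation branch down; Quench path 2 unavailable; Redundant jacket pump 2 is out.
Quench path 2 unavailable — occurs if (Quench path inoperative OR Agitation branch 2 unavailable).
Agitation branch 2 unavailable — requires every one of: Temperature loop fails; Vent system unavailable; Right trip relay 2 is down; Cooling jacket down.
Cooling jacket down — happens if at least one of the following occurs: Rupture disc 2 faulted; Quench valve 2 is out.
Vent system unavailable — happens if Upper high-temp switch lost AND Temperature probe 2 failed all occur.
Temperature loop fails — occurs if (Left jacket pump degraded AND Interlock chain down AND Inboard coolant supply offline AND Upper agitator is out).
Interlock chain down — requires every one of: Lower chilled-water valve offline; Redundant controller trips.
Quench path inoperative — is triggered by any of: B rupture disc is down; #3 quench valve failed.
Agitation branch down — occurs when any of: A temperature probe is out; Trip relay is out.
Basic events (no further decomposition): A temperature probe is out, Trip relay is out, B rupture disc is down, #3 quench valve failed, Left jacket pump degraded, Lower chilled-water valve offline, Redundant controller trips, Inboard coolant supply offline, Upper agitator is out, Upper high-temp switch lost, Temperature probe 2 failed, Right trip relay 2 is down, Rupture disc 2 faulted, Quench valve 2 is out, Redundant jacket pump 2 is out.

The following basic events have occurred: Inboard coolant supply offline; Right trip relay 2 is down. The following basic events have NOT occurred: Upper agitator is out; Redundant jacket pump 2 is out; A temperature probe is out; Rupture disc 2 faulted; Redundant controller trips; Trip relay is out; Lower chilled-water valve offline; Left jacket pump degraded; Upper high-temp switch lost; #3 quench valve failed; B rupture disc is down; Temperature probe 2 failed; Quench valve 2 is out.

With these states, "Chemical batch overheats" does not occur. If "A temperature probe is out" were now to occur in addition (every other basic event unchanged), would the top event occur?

Counterfactual: set "A temperature probe is out" to occurred.
Agitation branch down [OR]: A temperature probe is out=occurs, Trip relay is out=not → at least one input occurs → occurs.
Quench path inoperative [OR]: B rupture disc is down=not, #3 quench valve failed=not → no input occurs → does not occur.
Interlock chain down [AND]: Lower chilled-water valve offline=not, Redundant controller trips=not → not all inputs occur → does not occur.
Temperature loop fails [AND]: Left jacket pump degraded=not, Interlock chain down=not, Inboard coolant supply offline=occurs, Upper agitator is out=not → not all inputs occur → does not occur.
Vent system unavailable [AND]: Upper high-temp switch lost=not, Temperature probe 2 failed=not → not all inputs occur → does not occur.
Cooling jacket down [OR]: Rupture disc 2 faulted=not, Quench valve 2 is out=not → no input occurs → does not occur.
Agitation branch 2 unavailable [AND]: Temperature loop fails=not, Vent system unavailable=not, Right trip relay 2 is down=occurs, Cooling jacket down=not → not all inputs occur → does not occur.
Quench path 2 unavailable [OR]: Quench path inoperative=not, Agitation branch 2 unavailable=not → no input occurs → does not occur.
Chemical batch overheats [OR]: Agitation branch down=occurs, Quench path 2 unavailable=not, Redundant jacket pump 2 is out=not → at least one input occurs → occurs.

Yes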